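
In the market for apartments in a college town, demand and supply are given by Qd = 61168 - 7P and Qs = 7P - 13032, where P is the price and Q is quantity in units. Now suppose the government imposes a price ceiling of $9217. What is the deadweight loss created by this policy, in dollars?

0

Equilibrium: 61168 - 7P = 7P - 13032, so 74200 = 14P and P* = 5300, Q* = 24068.
Since 9217 is above P* = 5300, the ceiling does not bind and the free-market outcome prevails.
Since the control does not bind, no trades are prevented and deadweight loss is zero.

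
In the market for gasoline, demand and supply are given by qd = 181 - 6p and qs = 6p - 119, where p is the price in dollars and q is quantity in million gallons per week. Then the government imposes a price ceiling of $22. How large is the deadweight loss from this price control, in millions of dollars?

54

Setting quantity demanded equal to quantity supplied, 181 - 6p = 6p - 119, gives p* = 25 and q* = 31.
Since 22 < 25, the ceiling is binding.
At p = 22: qd = 181 - 6·22 = 49 and qs = 6·22 - 119 = 13.
Quantity traded falls to 13. At q = 13 the demand price is (181 - 13)/6 = 28 and the supply price is (119 + 13)/6 = 22.
Deadweight loss = ½ · (28 - 22) · (31 - 13) = ½ · 6 · 18 = 54.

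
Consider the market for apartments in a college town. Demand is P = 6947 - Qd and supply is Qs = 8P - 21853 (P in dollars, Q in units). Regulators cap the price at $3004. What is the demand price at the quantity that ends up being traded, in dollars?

Rearranging demand gives Qd = 6947 - P. In a free market, 6947 - P = 8P - 21853 gives the equilibrium P* = 3200, Q* = 3747.
The ceiling of 3004 is below the equilibrium price 3200, so it binds.
At P = 3004: Qd = 6947 - 3004 = 3943 and Qs = 8·3004 - 21853 = 2179.
Only 2179 units reach the market. On the demand curve, the marginal buyer's willingness to pay at Q = 2179 is (6947 - 2179) = 4768.

4768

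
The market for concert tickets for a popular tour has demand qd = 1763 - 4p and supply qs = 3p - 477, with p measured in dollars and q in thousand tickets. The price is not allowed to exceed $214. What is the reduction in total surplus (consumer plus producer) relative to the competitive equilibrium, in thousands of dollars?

29494.5

Equilibrium: 1763 - 4p = 3p - 477, so 2240 = 7p and p* = 320, q* = 483.
Since 214 < 320, the ceiling is binding.
At p = 214: qd = 1763 - 4·214 = 907 and qs = 3·214 - 477 = 165.
Quantity traded falls to 165. At q = 165 the demand price is (1763 - 165)/4 = 399.5 and the supply price is (477 + 165)/3 = 214.
Deadweight loss = ½ · (399.5 - 214) · (483 - 165) = ½ · 185.5 · 318 = 29494.5.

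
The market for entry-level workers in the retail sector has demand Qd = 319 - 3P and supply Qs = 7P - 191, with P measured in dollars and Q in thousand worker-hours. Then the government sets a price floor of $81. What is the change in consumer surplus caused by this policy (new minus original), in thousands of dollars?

-3630

Without the control the market clears where 319 - 3P = 7P - 191, i.e. P* = 51 and Q* = 166.
Because the floor (81) lies above the market-clearing price, it is binding.
At P = 81: Qd = 319 - 3·81 = 76 and Qs = 7·81 - 191 = 376.
Consumer surplus without the control is ½ · (319/3 - 51) · 166 = 13778/3.
With the floor, consumers buy 76 units at 81, so CS = ½ · (319/3 - 81) · 76 = 2888/3.
Change in consumer surplus = 2888/3 - 13778/3 = -3630.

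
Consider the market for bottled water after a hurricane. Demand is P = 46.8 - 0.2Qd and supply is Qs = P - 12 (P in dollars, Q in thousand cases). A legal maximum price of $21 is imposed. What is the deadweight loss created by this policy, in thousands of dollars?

Rearranging demand gives Qd = 234 - 5P. Without the control the market clears where 234 - 5P = P - 12, i.e. P* = 41 and Q* = 29.
Since 21 < 41, the ceiling is binding.
At P = 21: Qd = 234 - 5·21 = 129 and Qs = 21 - 12 = 9.
Quantity traded falls to 9. At Q = 9 the demand price is (234 - 9)/5 = 45 and the supply price is 12 + 9 = 21.
Deadweight loss = ½ · (45 - 21) · (29 - 9) = ½ · 24 · 20 = 240.

240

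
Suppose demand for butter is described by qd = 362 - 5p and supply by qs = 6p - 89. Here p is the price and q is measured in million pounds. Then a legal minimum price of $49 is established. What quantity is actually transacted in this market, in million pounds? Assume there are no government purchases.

Setting quantity demanded equal to quantity supplied, 362 - 5p = 6p - 89, gives p* = 41 and q* = 157.
The floor of 49 is above the equilibrium price 41, so it binds.
At p = 49: qd = 362 - 5·49 = 117 and qs = 6·49 - 89 = 205.
The quantity actually transacted is the short side, demand: 117.

117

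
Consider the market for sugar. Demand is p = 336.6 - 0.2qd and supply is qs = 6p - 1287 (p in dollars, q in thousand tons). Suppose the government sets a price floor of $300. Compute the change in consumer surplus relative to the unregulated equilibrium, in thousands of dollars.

-7740

Rearranging demand gives qd = 1683 - 5p. Setting quantity demanded equal to quantity supplied, 1683 - 5p = 6p - 1287, gives p* = 270 and q* = 333.
Since 300 > 270, the floor is binding.
At p = 300: qd = 1683 - 5·300 = 183 and qs = 6·300 - 1287 = 513.
Consumer surplus without the control is ½ · (336.6 - 270) · 333 = 11088.9.
With the floor, consumers buy 183 units at 300, so CS = ½ · (336.6 - 300) · 183 = 3348.9.
Change in consumer surplus = 3348.9 - 11088.9 = -7740.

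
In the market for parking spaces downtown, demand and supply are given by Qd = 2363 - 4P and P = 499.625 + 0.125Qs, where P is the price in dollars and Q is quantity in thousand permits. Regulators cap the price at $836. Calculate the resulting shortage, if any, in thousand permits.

0

Rearranging supply gives Qs = 8P - 3997. Equilibrium: 2363 - 4P = 8P - 3997, so 6360 = 12P and P* = 530, Q* = 243.
Since 836 is above P* = 530, the ceiling does not bind and the free-market outcome prevails.
Since the control does not bind, there is no shortage.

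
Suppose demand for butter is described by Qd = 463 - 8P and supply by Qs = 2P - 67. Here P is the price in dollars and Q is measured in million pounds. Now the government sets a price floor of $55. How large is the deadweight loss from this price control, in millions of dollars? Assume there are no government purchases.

80

Equilibrium: 463 - 8P = 2P - 67, so 530 = 10P and P* = 53, Q* = 39.
Since 55 > 53, the floor is binding.
At P = 55: Qd = 463 - 8·55 = 23 and Qs = 2·55 - 67 = 43.
Quantity traded falls to 23. At Q = 23 the demand price is (463 - 23)/8 = 55 and the supply price is (67 + 23)/2 = 45.
Deadweight loss = ½ · (55 - 45) · (39 - 23) = ½ · 10 · 16 = 80.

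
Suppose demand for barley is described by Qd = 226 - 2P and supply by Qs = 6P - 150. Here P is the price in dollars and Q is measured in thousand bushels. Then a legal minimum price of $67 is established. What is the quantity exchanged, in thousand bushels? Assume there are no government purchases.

92

In a free market, 226 - 2P = 6P - 150 gives the equilibrium P* = 47, Q* = 132.
Because the floor (67) lies above the market-clearing price, it is binding.
At P = 67: Qd = 226 - 2·67 = 92 and Qs = 6·67 - 150 = 252.
The quantity actually transacted is the short side, demand: 92.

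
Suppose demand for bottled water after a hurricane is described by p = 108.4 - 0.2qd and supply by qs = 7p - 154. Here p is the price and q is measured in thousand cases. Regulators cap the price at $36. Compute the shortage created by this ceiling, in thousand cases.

264

Rearranging demand gives qd = 542 - 5p. Without the control the market clears where 542 - 5p = 7p - 154, i.e. p* = 58 and q* = 252.
Because the ceiling (36) lies below the market-clearing price, it is binding.
At p = 36: qd = 542 - 5·36 = 362 and qs = 7·36 - 154 = 98.
Shortage = qd - qs = 362 - 98 = 264.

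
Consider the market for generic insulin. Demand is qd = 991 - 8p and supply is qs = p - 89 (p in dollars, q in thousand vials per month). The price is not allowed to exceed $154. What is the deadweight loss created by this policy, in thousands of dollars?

0

Setting quantity demanded equal to quantity supplied, 991 - 8p = p - 89, gives p* = 120 and q* = 31.
The ceiling of 154 is above the equilibrium price 120, so it is not binding; the market clears at p* = 120, q* = 31.
Since the control does not bind, no trades are prevented and deadweight loss is zero.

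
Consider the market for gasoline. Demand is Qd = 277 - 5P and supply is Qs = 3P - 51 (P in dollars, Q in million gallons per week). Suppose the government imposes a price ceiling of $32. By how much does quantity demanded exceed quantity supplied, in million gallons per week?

Without the control the market clears where 277 - 5P = 3P - 51, i.e. P* = 41 and Q* = 72.
Since 32 < 41, the ceiling is binding.
At P = 32: Qd = 277 - 5·32 = 117 and Qs = 3·32 - 51 = 45.
Shortage = Qd - Qs = 117 - 45 = 72.

72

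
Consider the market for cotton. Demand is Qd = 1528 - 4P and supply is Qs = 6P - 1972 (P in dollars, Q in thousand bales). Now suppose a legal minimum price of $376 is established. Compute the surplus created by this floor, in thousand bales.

260

Setting quantity demanded equal to quantity supplied, 1528 - 4P = 6P - 1972, gives P* = 350 and Q* = 128.
The floor of 376 is above the equilibrium price 350, so it binds.
At P = 376: Qd = 1528 - 4·376 = 24 and Qs = 6·376 - 1972 = 284.
Surplus = Qs - Qd = 284 - 24 = 260.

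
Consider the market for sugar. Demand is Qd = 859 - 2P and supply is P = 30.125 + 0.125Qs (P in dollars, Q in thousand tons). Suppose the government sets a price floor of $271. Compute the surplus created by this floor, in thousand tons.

Rearranging supply gives Qs = 8P - 241. Without the control the market clears where 859 - 2P = 8P - 241, i.e. P* = 110 and Q* = 639.
Since 271 > 110, the floor is binding.
At P = 271: Qd = 859 - 2·271 = 317 and Qs = 8·271 - 241 = 1927.
Surplus = Qs - Qd = 1927 - 317 = 1610.

1610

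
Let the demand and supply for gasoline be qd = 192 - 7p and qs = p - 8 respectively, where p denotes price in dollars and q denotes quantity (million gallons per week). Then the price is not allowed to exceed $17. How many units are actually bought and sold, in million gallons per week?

In a free market, 192 - 7p = p - 8 gives the equilibrium p* = 25, q* = 17.
Because the ceiling (17) lies below the market-clearing price, it is binding.
At p = 17: qd = 192 - 7·17 = 73 and qs = 17 - 8 = 9.
The quantity actually transacted is the short side, supply: 9.

9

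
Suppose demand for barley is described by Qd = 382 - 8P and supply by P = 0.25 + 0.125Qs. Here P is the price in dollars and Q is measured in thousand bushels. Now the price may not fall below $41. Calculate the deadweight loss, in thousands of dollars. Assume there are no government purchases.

2312

Rearranging supply gives Qs = 8P - 2. Setting quantity demanded equal to quantity supplied, 382 - 8P = 8P - 2, gives P* = 24 and Q* = 190.
Because the floor (41) lies above the market-clearing price, it is binding.
At P = 41: Qd = 382 - 8·41 = 54 and Qs = 8·41 - 2 = 326.
Quantity traded falls to 54. At Q = 54 the demand price is (382 - 54)/8 = 41 and the supply price is (2 + 54)/8 = 7.
Deadweight loss = ½ · (41 - 7) · (190 - 54) = ½ · 34 · 136 = 2312.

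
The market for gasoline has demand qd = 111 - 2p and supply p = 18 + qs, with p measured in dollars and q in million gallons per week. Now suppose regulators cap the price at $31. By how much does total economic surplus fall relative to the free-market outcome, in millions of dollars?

Rearranging supply gives qs = p - 18. Setting quantity demanded equal to quantity supplied, 111 - 2p = p - 18, gives p* = 43 and q* = 25.
Because the ceiling (31) lies below the market-clearing price, it is binding.
At p = 31: qd = 111 - 2·31 = 49 and qs = 31 - 18 = 13.
Quantity traded falls to 13. At q = 13 the demand price is (111 - 13)/2 = 49 and the supply price is 18 + 13 = 31.
Deadweight loss = ½ · (49 - 31) · (25 - 13) = ½ · 18 · 12 = 108.

108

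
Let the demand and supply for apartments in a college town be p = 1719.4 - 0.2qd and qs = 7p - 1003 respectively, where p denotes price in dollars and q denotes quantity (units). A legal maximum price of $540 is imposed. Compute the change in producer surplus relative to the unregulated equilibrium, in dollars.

Rearranging demand gives qd = 8597 - 5p. Setting quantity demanded equal to quantity supplied, 8597 - 5p = 7p - 1003, gives p* = 800 and q* = 4597.
Because the ceiling (540) lies below the market-clearing price, it is binding.
At p = 540: qd = 8597 - 5·540 = 5897 and qs = 7·540 - 1003 = 2777.
Producer surplus without the control is ½ · (800 - 1003/7) · 4597 = 21132409/14.
With the ceiling, producers sell 2777 units at 540, so PS = ½ · (540 - 1003/7) · 2777 = 7711729/14.
Change in producer surplus = 7711729/14 - 21132409/14 = -958620.

-958620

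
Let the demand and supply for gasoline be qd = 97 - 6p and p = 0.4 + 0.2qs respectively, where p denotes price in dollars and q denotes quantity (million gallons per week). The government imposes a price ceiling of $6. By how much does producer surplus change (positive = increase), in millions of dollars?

Rearranging supply gives qs = 5p - 2. Without the control the market clears where 97 - 6p = 5p - 2, i.e. p* = 9 and q* = 43.
Because the ceiling (6) lies below the market-clearing price, it is binding.
At p = 6: qd = 97 - 6·6 = 61 and qs = 5·6 - 2 = 28.
Producer surplus without the control is ½ · (9 - 0.4) · 43 = 184.9.
With the ceiling, producers sell 28 units at 6, so PS = ½ · (6 - 0.4) · 28 = 78.4.
Change in producer surplus = 78.4 - 184.9 = -106.5.

-106.5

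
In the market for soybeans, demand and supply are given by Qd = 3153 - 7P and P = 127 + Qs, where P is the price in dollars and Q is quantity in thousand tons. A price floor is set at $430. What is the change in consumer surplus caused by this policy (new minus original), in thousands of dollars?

-4260

Rearranging supply gives Qs = P - 127. Equilibrium: 3153 - 7P = P - 127, so 3280 = 8P and P* = 410, Q* = 283.
Since 430 > 410, the floor is binding.
At P = 430: Qd = 3153 - 7·430 = 143 and Qs = 430 - 127 = 303.
Consumer surplus without the control is ½ · (3153/7 - 410) · 283 = 80089/14.
With the floor, consumers buy 143 units at 430, so CS = ½ · (3153/7 - 430) · 143 = 20449/14.
Change in consumer surplus = 20449/14 - 80089/14 = -4260.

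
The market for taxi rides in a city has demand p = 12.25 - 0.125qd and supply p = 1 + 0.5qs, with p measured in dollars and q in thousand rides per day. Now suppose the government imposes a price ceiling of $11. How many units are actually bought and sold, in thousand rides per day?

18

Rearranging demand gives qd = 98 - 8p; rearranging supply gives qs = 2p - 2. In a free market, 98 - 8p = 2p - 2 gives the equilibrium p* = 10, q* = 18.
Since 11 is above p* = 10, the ceiling does not bind and the free-market outcome prevails.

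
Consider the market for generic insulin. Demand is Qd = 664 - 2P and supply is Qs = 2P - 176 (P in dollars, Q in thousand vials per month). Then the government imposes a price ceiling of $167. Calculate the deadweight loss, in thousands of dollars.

In a free market, 664 - 2P = 2P - 176 gives the equilibrium P* = 210, Q* = 244.
Since 167 < 210, the ceiling is binding.
At P = 167: Qd = 664 - 2·167 = 330 and Qs = 2·167 - 176 = 158.
Quantity traded falls to 158. At Q = 158 the demand price is (664 - 158)/2 = 253 and the supply price is (176 + 158)/2 = 167.
Deadweight loss = ½ · (253 - 167) · (244 - 158) = ½ · 86 · 86 = 3698.

3698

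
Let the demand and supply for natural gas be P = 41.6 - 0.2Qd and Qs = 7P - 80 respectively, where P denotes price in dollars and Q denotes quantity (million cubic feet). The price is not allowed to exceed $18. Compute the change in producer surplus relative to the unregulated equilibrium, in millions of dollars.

Rearranging demand gives Qd = 208 - 5P. In a free market, 208 - 5P = 7P - 80 gives the equilibrium P* = 24, Q* = 88.
Because the ceiling (18) lies below the market-clearing price, it is binding.
At P = 18: Qd = 208 - 5·18 = 118 and Qs = 7·18 - 80 = 46.
Producer surplus without the control is ½ · (24 - 80/7) · 88 = 3872/7.
With the ceiling, producers sell 46 units at 18, so PS = ½ · (18 - 80/7) · 46 = 1058/7.
Change in producer surplus = 1058/7 - 3872/7 = -402.

-402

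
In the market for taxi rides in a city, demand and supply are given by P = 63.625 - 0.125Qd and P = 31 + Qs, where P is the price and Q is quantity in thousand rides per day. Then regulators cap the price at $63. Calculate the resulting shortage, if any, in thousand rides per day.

Rearranging demand gives Qd = 509 - 8P; rearranging supply gives Qs = P - 31. In a free market, 509 - 8P = P - 31 gives the equilibrium P* = 60, Q* = 29.
Since 63 is above P* = 60, the ceiling does not bind and the free-market outcome prevails.
Since the control does not bind, there is no shortage.

0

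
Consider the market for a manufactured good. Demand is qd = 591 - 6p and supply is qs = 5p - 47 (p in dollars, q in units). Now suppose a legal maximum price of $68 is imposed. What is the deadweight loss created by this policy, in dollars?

In a free market, 591 - 6p = 5p - 47 gives the equilibrium p* = 58, q* = 243.
The ceiling of 68 is above the equilibrium price 58, so it is not binding; the market clears at p* = 58, q* = 243.
Since the control does not bind, no trades are prevented and deadweight loss is zero.

0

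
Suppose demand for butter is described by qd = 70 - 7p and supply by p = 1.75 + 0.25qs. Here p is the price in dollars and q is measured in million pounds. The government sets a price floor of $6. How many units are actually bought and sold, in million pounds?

21

Rearranging supply gives qs = 4p - 7. Without the control the market clears where 70 - 7p = 4p - 7, i.e. p* = 7 and q* = 21.
The floor of 6 is below the equilibrium price 7, so it is not binding; the market clears at p* = 7, q* = 21.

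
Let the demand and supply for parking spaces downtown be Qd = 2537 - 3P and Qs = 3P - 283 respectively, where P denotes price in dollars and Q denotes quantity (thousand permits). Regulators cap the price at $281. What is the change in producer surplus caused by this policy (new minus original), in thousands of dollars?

-159421.5

In a free market, 2537 - 3P = 3P - 283 gives the equilibrium P* = 470, Q* = 1127.
The ceiling of 281 is below the equilibrium price 470, so it binds.
At P = 281: Qd = 2537 - 3·281 = 1694 and Qs = 3·281 - 283 = 560.
Producer surplus without the control is ½ · (470 - 283/3) · 1127 = 1270129/6.
With the ceiling, producers sell 560 units at 281, so PS = ½ · (281 - 283/3) · 560 = 156800/3.
Change in producer surplus = 156800/3 - 1270129/6 = -159421.5.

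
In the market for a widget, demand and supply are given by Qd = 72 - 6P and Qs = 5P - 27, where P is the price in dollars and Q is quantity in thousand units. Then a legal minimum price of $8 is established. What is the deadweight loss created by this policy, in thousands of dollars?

Without the control the market clears where 72 - 6P = 5P - 27, i.e. P* = 9 and Q* = 18.
Since 8 is below P* = 9, the floor does not bind and the free-market outcome prevails.
Since the control does not bind, no trades are prevented and deadweight loss is zero.

0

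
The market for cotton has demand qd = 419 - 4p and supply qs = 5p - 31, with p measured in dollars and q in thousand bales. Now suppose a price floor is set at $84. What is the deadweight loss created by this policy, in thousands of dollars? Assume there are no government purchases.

Setting quantity demanded equal to quantity supplied, 419 - 4p = 5p - 31, gives p* = 50 and q* = 219.
Because the floor (84) lies above the market-clearing price, it is binding.
At p = 84: qd = 419 - 4·84 = 83 and qs = 5·84 - 31 = 389.
Quantity traded falls to 83. At q = 83 the demand price is (419 - 83)/4 = 84 and the supply price is (31 + 83)/5 = 22.8.
Deadweight loss = ½ · (84 - 22.8) · (219 - 83) = ½ · 61.2 · 136 = 4161.6.

4161.6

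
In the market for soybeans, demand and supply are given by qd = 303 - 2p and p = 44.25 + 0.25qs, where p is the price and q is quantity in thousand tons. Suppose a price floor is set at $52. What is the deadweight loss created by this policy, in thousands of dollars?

Rearranging supply gives qs = 4p - 177. In a free market, 303 - 2p = 4p - 177 gives the equilibrium p* = 80, q* = 143.
Since 52 is below p* = 80, the floor does not bind and the free-market outcome prevails.
Since the control does not bind, no trades are prevented and deadweight loss is zero.

0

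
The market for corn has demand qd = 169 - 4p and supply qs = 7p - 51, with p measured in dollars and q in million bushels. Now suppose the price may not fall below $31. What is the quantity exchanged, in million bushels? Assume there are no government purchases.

45

Without the control the market clears where 169 - 4p = 7p - 51, i.e. p* = 20 and q* = 89.
The floor of 31 is above the equilibrium price 20, so it binds.
At p = 31: qd = 169 - 4·31 = 45 and qs = 7·31 - 51 = 166.
The quantity actually transacted is the short side, demand: 45.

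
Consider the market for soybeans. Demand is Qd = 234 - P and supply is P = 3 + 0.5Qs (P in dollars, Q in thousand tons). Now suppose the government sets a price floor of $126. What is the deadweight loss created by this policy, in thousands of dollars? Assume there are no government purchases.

Rearranging supply gives Qs = 2P - 6. Setting quantity demanded equal to quantity supplied, 234 - P = 2P - 6, gives P* = 80 and Q* = 154.
The floor of 126 is above the equilibrium price 80, so it binds.
At P = 126: Qd = 234 - 126 = 108 and Qs = 2·126 - 6 = 246.
Quantity traded falls to 108. At Q = 108 the demand price is 234 - 108 = 126 and the supply price is (6 + 108)/2 = 57.
Deadweight loss = ½ · (126 - 57) · (154 - 108) = ½ · 69 · 46 = 1587.

1587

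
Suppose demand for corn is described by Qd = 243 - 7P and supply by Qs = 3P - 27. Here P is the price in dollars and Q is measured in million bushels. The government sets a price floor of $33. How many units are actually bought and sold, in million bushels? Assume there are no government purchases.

12

Equilibrium: 243 - 7P = 3P - 27, so 270 = 10P and P* = 27, Q* = 54.
Since 33 > 27, the floor is binding.
At P = 33: Qd = 243 - 7·33 = 12 and Qs = 3·33 - 27 = 72.
The quantity actually transacted is the short side, demand: 12.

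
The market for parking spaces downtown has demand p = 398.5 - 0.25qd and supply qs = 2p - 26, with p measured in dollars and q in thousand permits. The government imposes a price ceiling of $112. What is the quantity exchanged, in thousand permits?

198

Rearranging demand gives qd = 1594 - 4p. Without the control the market clears where 1594 - 4p = 2p - 26, i.e. p* = 270 and q* = 514.
Because the ceiling (112) lies below the market-clearing price, it is binding.
At p = 112: qd = 1594 - 4·112 = 1146 and qs = 2·112 - 26 = 198.
The quantity actually transacted is the short side, supply: 198.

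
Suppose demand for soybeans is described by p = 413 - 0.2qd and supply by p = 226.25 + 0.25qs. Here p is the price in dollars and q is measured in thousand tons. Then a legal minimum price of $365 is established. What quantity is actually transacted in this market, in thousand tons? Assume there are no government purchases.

Rearranging demand gives qd = 2065 - 5p; rearranging supply gives qs = 4p - 905. In a free market, 2065 - 5p = 4p - 905 gives the equilibrium p* = 330, q* = 415.
The floor of 365 is above the equilibrium price 330, so it binds.
At p = 365: qd = 2065 - 5·365 = 240 and qs = 4·365 - 905 = 555.
The quantity actually transacted is the short side, demand: 240.

240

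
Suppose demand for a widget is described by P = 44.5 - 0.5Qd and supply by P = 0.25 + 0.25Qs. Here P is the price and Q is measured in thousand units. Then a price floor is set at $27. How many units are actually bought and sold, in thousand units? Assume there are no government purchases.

35

Rearranging demand gives Qd = 89 - 2P; rearranging supply gives Qs = 4P - 1. Equilibrium: 89 - 2P = 4P - 1, so 90 = 6P and P* = 15, Q* = 59.
Because the floor (27) lies above the market-clearing price, it is binding.
At P = 27: Qd = 89 - 2·27 = 35 and Qs = 4·27 - 1 = 107.
The quantity actually transacted is the short side, demand: 35.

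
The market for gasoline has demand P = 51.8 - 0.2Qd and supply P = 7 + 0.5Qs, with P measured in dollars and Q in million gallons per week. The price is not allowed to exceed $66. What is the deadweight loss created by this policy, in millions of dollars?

Rearranging demand gives Qd = 259 - 5P; rearranging supply gives Qs = 2P - 14. Setting quantity demanded equal to quantity supplied, 259 - 5P = 2P - 14, gives P* = 39 and Q* = 64.
The ceiling of 66 is above the equilibrium price 39, so it is not binding; the market clears at P* = 39, Q* = 64.
Since the control does not bind, no trades are prevented and deadweight loss is zero.

0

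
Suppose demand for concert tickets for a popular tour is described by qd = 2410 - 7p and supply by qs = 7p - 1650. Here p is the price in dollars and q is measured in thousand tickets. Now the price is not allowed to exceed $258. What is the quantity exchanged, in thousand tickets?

Equilibrium: 2410 - 7p = 7p - 1650, so 4060 = 14p and p* = 290, q* = 380.
Because the ceiling (258) lies below the market-clearing price, it is binding.
At p = 258: qd = 2410 - 7·258 = 604 and qs = 7·258 - 1650 = 156.
The quantity actually transacted is the short side, supply: 156.

156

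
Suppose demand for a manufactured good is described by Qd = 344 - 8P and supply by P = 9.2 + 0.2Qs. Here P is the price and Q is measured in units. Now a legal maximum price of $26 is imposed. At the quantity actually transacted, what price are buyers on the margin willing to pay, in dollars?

32.5

Rearranging supply gives Qs = 5P - 46. Setting quantity demanded equal to quantity supplied, 344 - 8P = 5P - 46, gives P* = 30 and Q* = 104.
The ceiling of 26 is below the equilibrium price 30, so it binds.
At P = 26: Qd = 344 - 8·26 = 136 and Qs = 5·26 - 46 = 84.
Only 84 units reach the market. On the demand curve, the marginal buyer's willingness to pay at Q = 84 is (344 - 84)/8 = 32.5.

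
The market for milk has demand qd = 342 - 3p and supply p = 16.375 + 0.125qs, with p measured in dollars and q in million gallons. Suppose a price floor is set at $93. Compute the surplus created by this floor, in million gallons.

Rearranging supply gives qs = 8p - 131. Setting quantity demanded equal to quantity supplied, 342 - 3p = 8p - 131, gives p* = 43 and q* = 213.
Since 93 > 43, the floor is binding.
At p = 93: qd = 342 - 3·93 = 63 and qs = 8·93 - 131 = 613.
Surplus = qs - qd = 613 - 63 = 550.

550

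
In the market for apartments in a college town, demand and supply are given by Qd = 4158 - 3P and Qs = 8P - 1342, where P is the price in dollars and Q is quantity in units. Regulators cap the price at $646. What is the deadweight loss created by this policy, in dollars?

0

Without the control the market clears where 4158 - 3P = 8P - 1342, i.e. P* = 500 and Q* = 2658.
The ceiling of 646 is above the equilibrium price 500, so it is not binding; the market clears at P* = 500, Q* = 2658.
Since the control does not bind, no trades are prevented and deadweight loss is zero.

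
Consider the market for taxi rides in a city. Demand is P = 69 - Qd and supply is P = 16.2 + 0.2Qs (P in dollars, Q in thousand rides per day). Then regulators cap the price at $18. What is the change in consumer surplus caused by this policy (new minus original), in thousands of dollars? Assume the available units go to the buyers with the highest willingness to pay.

Rearranging demand gives Qd = 69 - P; rearranging supply gives Qs = 5P - 81. In a free market, 69 - P = 5P - 81 gives the equilibrium P* = 25, Q* = 44.
The ceiling of 18 is below the equilibrium price 25, so it binds.
At P = 18: Qd = 69 - 18 = 51 and Qs = 5·18 - 81 = 9.
Consumer surplus without the control is ½ · (69 - 25) · 44 = 968.
With the ceiling, 9 units are sold at 18 (assume they go to the highest-value buyers). The demand price at Q = 9 is 60, so CS = ½ · [(69 - 18) + (60 - 18)] · 9 = 418.5.
Change in consumer surplus = 418.5 - 968 = -549.5.

-549.5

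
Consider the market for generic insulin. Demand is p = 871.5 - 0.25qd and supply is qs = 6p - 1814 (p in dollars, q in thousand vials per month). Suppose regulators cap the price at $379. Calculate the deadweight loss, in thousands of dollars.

171007.5

Rearranging demand gives qd = 3486 - 4p. In a free market, 3486 - 4p = 6p - 1814 gives the equilibrium p* = 530, q* = 1366.
The ceiling of 379 is below the equilibrium price 530, so it binds.
At p = 379: qd = 3486 - 4·379 = 1970 and qs = 6·379 - 1814 = 460.
Quantity traded falls to 460. At q = 460 the demand price is (3486 - 460)/4 = 756.5 and the supply price is (1814 + 460)/6 = 379.
Deadweight loss = ½ · (756.5 - 379) · (1366 - 460) = ½ · 377.5 · 906 = 171007.5.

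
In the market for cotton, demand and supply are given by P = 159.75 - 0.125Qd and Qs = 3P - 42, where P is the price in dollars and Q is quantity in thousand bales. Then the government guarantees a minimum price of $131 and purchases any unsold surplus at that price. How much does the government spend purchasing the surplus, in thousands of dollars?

15851

Rearranging demand gives Qd = 1278 - 8P. Without the control the market clears where 1278 - 8P = 3P - 42, i.e. P* = 120 and Q* = 318.
The floor of 131 is above the equilibrium price 120, so it binds.
At P = 131: Qd = 1278 - 8·131 = 230 and Qs = 3·131 - 42 = 351.
Surplus = Qs - Qd = 121.
Government expenditure = surplus × support price = 121 × 131 = 15851.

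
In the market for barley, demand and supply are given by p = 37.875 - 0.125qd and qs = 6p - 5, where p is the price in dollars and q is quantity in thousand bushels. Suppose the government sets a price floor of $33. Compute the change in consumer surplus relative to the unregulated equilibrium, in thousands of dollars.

Rearranging demand gives qd = 303 - 8p. In a free market, 303 - 8p = 6p - 5 gives the equilibrium p* = 22, q* = 127.
The floor of 33 is above the equilibrium price 22, so it binds.
At p = 33: qd = 303 - 8·33 = 39 and qs = 6·33 - 5 = 193.
Consumer surplus without the control is ½ · (37.875 - 22) · 127 = 1008.0625.
With the floor, consumers buy 39 units at 33, so CS = ½ · (37.875 - 33) · 39 = 95.0625.
Change in consumer surplus = 95.0625 - 1008.0625 = -913.

-913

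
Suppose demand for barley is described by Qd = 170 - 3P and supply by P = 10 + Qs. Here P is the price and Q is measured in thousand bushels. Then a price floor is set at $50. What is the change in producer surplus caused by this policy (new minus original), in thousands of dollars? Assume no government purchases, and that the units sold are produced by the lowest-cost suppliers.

-12.5

Rearranging supply gives Qs = P - 10. Without the control the market clears where 170 - 3P = P - 10, i.e. P* = 45 and Q* = 35.
The floor of 50 is above the equilibrium price 45, so it binds.
At P = 50: Qd = 170 - 3·50 = 20 and Qs = 50 - 10 = 40.
Producer surplus without the control is ½ · (45 - 10) · 35 = 612.5.
With the floor, 20 units are sold at 50. The supply price at Q = 20 is 30, so PS = ½ · [(50 - 10) + (50 - 30)] · 20 = 600.
Change in producer surplus = 600 - 612.5 = -12.5.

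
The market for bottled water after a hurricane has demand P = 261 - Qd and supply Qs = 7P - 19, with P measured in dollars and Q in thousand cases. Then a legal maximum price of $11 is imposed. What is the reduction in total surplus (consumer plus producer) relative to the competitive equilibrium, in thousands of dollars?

Rearranging demand gives Qd = 261 - P. Setting quantity demanded equal to quantity supplied, 261 - P = 7P - 19, gives P* = 35 and Q* = 226.
Since 11 < 35, the ceiling is binding.
At P = 11: Qd = 261 - 11 = 250 and Qs = 7·11 - 19 = 58.
Quantity traded falls to 58. At Q = 58 the demand price is 261 - 58 = 203 and the supply price is (19 + 58)/7 = 11.
Deadweight loss = ½ · (203 - 11) · (226 - 58) = ½ · 192 · 168 = 16128.

16128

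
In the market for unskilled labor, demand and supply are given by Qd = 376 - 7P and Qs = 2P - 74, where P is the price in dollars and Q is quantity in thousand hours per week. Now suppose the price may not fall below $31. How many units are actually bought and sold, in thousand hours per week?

26

Setting quantity demanded equal to quantity supplied, 376 - 7P = 2P - 74, gives P* = 50 and Q* = 26.
The floor of 31 is below the equilibrium price 50, so it is not binding; the market clears at P* = 50, Q* = 26.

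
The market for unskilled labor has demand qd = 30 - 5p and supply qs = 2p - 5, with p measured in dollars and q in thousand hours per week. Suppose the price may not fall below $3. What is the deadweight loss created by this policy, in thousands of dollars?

In a free market, 30 - 5p = 2p - 5 gives the equilibrium p* = 5, q* = 5.
Since 3 is below p* = 5, the floor does not bind and the free-market outcome prevails.
Since the control does not bind, no trades are prevented and deadweight loss is zero.

0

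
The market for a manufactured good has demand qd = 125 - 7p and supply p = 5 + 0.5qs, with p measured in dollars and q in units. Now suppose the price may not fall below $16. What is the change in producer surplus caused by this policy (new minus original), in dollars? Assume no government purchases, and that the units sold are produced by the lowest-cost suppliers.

Rearranging supply gives qs = 2p - 10. Without the control the market clears where 125 - 7p = 2p - 10, i.e. p* = 15 and q* = 20.
The floor of 16 is above the equilibrium price 15, so it binds.
At p = 16: qd = 125 - 7·16 = 13 and qs = 2·16 - 10 = 22.
Producer surplus without the control is ½ · (15 - 5) · 20 = 100.
With the floor, 13 units are sold at 16. The supply price at q = 13 is 11.5, so PS = ½ · [(16 - 5) + (16 - 11.5)] · 13 = 100.75.
Change in producer surplus = 100.75 - 100 = 0.75.

0.75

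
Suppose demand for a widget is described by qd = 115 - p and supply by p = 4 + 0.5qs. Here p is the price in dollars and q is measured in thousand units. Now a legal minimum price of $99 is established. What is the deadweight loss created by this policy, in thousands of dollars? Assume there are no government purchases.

Rearranging supply gives qs = 2p - 8. Setting quantity demanded equal to quantity supplied, 115 - p = 2p - 8, gives p* = 41 and q* = 74.
The floor of 99 is above the equilibrium price 41, so it binds.
At p = 99: qd = 115 - 99 = 16 and qs = 2·99 - 8 = 190.
Quantity traded falls to 16. At q = 16 the demand price is 115 - 16 = 99 and the supply price is (8 + 16)/2 = 12.
Deadweight loss = ½ · (99 - 12) · (74 - 16) = ½ · 87 · 58 = 2523.

2523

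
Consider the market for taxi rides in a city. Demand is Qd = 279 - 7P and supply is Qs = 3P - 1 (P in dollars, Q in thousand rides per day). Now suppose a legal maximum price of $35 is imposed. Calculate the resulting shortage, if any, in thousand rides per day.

0

Equilibrium: 279 - 7P = 3P - 1, so 280 = 10P and P* = 28, Q* = 83.
The ceiling of 35 is above the equilibrium price 28, so it is not binding; the market clears at P* = 28, Q* = 83.
Since the control does not bind, there is no shortage.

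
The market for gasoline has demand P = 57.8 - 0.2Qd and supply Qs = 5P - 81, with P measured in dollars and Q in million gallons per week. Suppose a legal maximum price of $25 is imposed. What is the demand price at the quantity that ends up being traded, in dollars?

49

Rearranging demand gives Qd = 289 - 5P. Setting quantity demanded equal to quantity supplied, 289 - 5P = 5P - 81, gives P* = 37 and Q* = 104.
Since 25 < 37, the ceiling is binding.
At P = 25: Qd = 289 - 5·25 = 164 and Qs = 5·25 - 81 = 44.
Only 44 units reach the market. On the demand curve, the marginal buyer's willingness to pay at Q = 44 is (289 - 44)/5 = 49.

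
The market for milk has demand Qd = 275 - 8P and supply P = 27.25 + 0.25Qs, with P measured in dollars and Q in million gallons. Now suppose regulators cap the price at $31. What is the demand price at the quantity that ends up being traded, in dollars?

Rearranging supply gives Qs = 4P - 109. Equilibrium: 275 - 8P = 4P - 109, so 384 = 12P and P* = 32, Q* = 19.
Because the ceiling (31) lies below the market-clearing price, it is binding.
At P = 31: Qd = 275 - 8·31 = 27 and Qs = 4·31 - 109 = 15.
Only 15 units reach the market. On the demand curve, the marginal buyer's willingness to pay at Q = 15 is (275 - 15)/8 = 32.5.

32.5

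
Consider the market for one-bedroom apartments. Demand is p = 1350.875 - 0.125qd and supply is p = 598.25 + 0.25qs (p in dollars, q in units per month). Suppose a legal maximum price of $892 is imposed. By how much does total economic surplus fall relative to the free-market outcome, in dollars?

Rearranging demand gives qd = 10807 - 8p; rearranging supply gives qs = 4p - 2393. In a free market, 10807 - 8p = 4p - 2393 gives the equilibrium p* = 1100, q* = 2007.
The ceiling of 892 is below the equilibrium price 1100, so it binds.
At p = 892: qd = 10807 - 8·892 = 3671 and qs = 4·892 - 2393 = 1175.
Quantity traded falls to 1175. At q = 1175 the demand price is (10807 - 1175)/8 = 1204 and the supply price is (2393 + 1175)/4 = 892.
Deadweight loss = ½ · (1204 - 892) · (2007 - 1175) = ½ · 312 · 832 = 129792.

129792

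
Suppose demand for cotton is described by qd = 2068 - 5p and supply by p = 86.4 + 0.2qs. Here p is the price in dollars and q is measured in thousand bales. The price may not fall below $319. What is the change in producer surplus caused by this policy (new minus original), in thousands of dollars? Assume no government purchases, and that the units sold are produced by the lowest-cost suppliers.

Rearranging supply gives qs = 5p - 432. In a free market, 2068 - 5p = 5p - 432 gives the equilibrium p* = 250, q* = 818.
Because the floor (319) lies above the market-clearing price, it is binding.
At p = 319: qd = 2068 - 5·319 = 473 and qs = 5·319 - 432 = 1163.
Producer surplus without the control is ½ · (250 - 86.4) · 818 = 66912.4.
With the floor, 473 units are sold at 319. The supply price at q = 473 is 181, so PS = ½ · [(319 - 86.4) + (319 - 181)] · 473 = 87646.9.
Change in producer surplus = 87646.9 - 66912.4 = 20734.5.

20734.5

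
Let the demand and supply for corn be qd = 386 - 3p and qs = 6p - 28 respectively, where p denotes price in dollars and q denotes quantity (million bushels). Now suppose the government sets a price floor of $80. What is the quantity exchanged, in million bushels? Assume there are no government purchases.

146

In a free market, 386 - 3p = 6p - 28 gives the equilibrium p* = 46, q* = 248.
Since 80 > 46, the floor is binding.
At p = 80: qd = 386 - 3·80 = 146 and qs = 6·80 - 28 = 452.
The quantity actually transacted is the short side, demand: 146.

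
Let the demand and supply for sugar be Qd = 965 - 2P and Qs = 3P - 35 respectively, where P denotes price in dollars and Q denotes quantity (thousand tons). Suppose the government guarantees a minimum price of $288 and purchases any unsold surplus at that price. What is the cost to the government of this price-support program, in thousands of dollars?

126720

Setting quantity demanded equal to quantity supplied, 965 - 2P = 3P - 35, gives P* = 200 and Q* = 565.
The floor of 288 is above the equilibrium price 200, so it binds.
At P = 288: Qd = 965 - 2·288 = 389 and Qs = 3·288 - 35 = 829.
Surplus = Qs - Qd = 440.
Government expenditure = surplus × support price = 440 × 288 = 126720.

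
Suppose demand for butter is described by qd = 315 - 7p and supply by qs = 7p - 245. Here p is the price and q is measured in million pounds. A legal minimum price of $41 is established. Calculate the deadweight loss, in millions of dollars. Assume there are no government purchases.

7

Equilibrium: 315 - 7p = 7p - 245, so 560 = 14p and p* = 40, q* = 35.
The floor of 41 is above the equilibrium price 40, so it binds.
At p = 41: qd = 315 - 7·41 = 28 and qs = 7·41 - 245 = 42.
Quantity traded falls to 28. At q = 28 the demand price is (315 - 28)/7 = 41 and the supply price is (245 + 28)/7 = 39.
Deadweight loss = ½ · (41 - 39) · (35 - 28) = ½ · 2 · 7 = 7.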